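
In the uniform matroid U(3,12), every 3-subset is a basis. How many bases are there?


Bases of U(3,12) are all 3-element subsets of the 12-element ground set.
Number of bases = C(12,3).
C(12,3) = (12 * 11 * 10) / (1 * 2 * 3) = 220.

220


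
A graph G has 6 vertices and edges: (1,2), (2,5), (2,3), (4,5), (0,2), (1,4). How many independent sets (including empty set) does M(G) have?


An independent set in a graphic matroid is an acyclic edge subset.
G has 6 vertices and 6 edges.
Enumerate all 2^6 = 64 subsets, checking for acyclicity.
Total independent sets = 60.

60


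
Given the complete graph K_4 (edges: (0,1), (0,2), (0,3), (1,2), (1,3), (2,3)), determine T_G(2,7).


T(K_4; x,y) = x^3 + 3x^2 + 4xy + 2x + y^3 + 3y^2 + 2y.
Substituting x=2, y=7:
= 8 + 12 + 56 + 4 + 343 + 147 + 14
= 584.

584


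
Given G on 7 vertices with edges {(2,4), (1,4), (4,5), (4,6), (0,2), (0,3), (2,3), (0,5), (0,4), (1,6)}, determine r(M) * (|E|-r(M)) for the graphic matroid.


r(M) = |V| - c = 7 - 1 = 6.
nullity = |E| - r(M) = 10 - 6 = 4.
Product = 6 * 4 = 24.

24


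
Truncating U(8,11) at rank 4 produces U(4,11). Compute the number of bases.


Truncating U(8,11) to rank 4 gives U(4,11).
Bases of U(4,11) are all 4-element subsets of 11 elements.
Number of bases = C(11,4) = (11 * 10 * 9 * 8) / (1 * 2 * 3 * 4) = 330.

330


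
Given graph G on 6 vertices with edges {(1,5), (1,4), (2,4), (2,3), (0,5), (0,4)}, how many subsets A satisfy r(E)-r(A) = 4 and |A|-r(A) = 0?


R(x,y) = sum over A in 2^E of x^(r(E)-r(A)) * y^(|A|-r(A)).
G has 6 vertices, 6 edges. r(E) = 5.
Enumerate all 2^6 = 64 subsets.
Count subsets with r(E)-r(A)=4 and |A|-r(A)=0: 6.

6


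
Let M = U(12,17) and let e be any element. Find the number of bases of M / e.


Contracting e from U(12,17) gives U(11,16).
Bases of U(11,16) = C(16,11) = 16! / (11! * 5!) = 4368.

4368


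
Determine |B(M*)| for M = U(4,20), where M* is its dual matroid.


The dual of U(r,n) is U(n-r, n) = U(16,20).
Bases of U(16,20) are all (16)-element subsets.
|B(M*)| = C(20,16) = 4845.

4845


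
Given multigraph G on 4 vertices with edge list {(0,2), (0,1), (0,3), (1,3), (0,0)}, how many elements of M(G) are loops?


In a graphic matroid, a loop is a self-loop edge (u,u) with rank 0.
Examining all 5 edges for self-loops...
Self-loops found: (0,0)
Number of loops = 1.

1


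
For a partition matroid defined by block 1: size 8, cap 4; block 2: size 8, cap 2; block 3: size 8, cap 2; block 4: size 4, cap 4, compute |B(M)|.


A basis picks exactly ci elements from block i.
Number of bases = product of C(|Si|, ci).
= C(8,4) * C(8,2) * C(8,2) * C(4,4)
= 70 * 28 * 28 * 1
= 54880.

54880


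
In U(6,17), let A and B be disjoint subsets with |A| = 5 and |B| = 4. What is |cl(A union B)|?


|A union B| = 5 + 4 = 9 (disjoint).
In U(6,17), cl(S) = S if |S| < 6, else cl(S) = E.
Since 9 >= 6, cl(A union B) = E.
|cl(A union B)| = 17.

17


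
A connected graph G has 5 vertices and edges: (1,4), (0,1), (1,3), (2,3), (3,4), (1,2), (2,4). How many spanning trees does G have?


By Kirchhoff's matrix tree theorem, the number of spanning trees equals
the determinant of any cofactor of the Laplacian matrix L.
G has 5 vertices and 7 edges.
Computing the (4 x 4) cofactor determinant gives 16.

16


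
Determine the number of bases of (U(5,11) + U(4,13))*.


(M1+M2)* = M1* + M2*.
M1* = U(6,11), bases: C(11,6) = 462.
M2* = U(9,13), bases: C(13,9) = 715.
|B(M*)| = 462 * 715 = 330330.

330330


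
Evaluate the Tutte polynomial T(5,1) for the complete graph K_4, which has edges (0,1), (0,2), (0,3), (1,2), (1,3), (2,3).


T(K_4; x,y) = x^3 + 3x^2 + 4xy + 2x + y^3 + 3y^2 + 2y.
Substituting x=5, y=1:
= 125 + 75 + 20 + 10 + 1 + 3 + 2
= 236.

236


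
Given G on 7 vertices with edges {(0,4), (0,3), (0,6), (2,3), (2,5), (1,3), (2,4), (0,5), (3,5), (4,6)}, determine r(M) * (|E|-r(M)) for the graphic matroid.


r(M) = |V| - c = 7 - 1 = 6.
nullity = |E| - r(M) = 10 - 6 = 4.
Product = 6 * 4 = 24.

24


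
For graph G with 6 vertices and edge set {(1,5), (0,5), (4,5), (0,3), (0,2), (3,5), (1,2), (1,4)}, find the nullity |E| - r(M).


Cycle rank (nullity) = |E| - r(M) = |E| - (|V| - c).
|E| = 8, |V| = 6, c = 1.
Nullity = 8 - (6 - 1) = 8 - 5 = 3.

3


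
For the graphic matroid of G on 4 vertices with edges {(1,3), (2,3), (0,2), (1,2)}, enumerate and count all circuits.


A circuit in a graphic matroid = edge set of a simple cycle.
G has 4 vertices and 4 edges.
Enumerating all minimal edge subsets forming cycles...
Total circuits found: 1.

1


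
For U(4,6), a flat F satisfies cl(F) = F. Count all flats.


Flats of U(4,6): every subset of size < 4 is a flat, plus E itself.
Count = C(6,0) + C(6,1) + C(6,2) + C(6,3) + 1
     = 1 + 6 + 15 + 20 + 1
     = 43.

43


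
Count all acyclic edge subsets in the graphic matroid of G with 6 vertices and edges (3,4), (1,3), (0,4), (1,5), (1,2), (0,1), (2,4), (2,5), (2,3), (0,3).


An independent set in a graphic matroid is an acyclic edge subset.
G has 6 vertices and 10 edges.
Enumerate all 2^10 = 1024 subsets, checking for acyclicity.
Total independent sets = 454.

454


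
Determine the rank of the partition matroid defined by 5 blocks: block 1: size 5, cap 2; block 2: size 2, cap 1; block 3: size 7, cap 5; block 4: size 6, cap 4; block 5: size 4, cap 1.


Rank of a partition matroid = sum of min(|Si|, ci) for each block.
= min(5,2) + min(2,1) + min(7,5) + min(6,4) + min(4,1)
= 2 + 1 + 5 + 4 + 1
= 13.

13


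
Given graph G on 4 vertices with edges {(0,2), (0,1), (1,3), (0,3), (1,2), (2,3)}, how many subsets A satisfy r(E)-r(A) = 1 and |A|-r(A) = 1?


R(x,y) = sum over A in 2^E of x^(r(E)-r(A)) * y^(|A|-r(A)).
G has 4 vertices, 6 edges. r(E) = 3.
Enumerate all 2^6 = 64 subsets.
Count subsets with r(E)-r(A)=1 and |A|-r(A)=1: 4.

4


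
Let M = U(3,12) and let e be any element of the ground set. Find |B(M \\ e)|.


Deleting e from U(3,12) gives U(3,11) since n > r.
Bases of U(3,11) = C(11,3) = (11 * 10 * 9) / (1 * 2 * 3) = 165.

165


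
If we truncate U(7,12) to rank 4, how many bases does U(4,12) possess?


Truncating U(7,12) to rank 4 gives U(4,12).
Bases of U(4,12) are all 4-element subsets of 12 elements.
Number of bases = C(12,4) = (12 * 11 * 10 * 9) / (1 * 2 * 3 * 4) = 495.

495


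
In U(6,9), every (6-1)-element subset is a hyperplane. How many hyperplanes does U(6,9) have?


Hyperplanes of U(6,9) are flats of rank 5.
In a uniform matroid, these are exactly the (5)-element subsets.
Count = (9 choose 5) = 126.

126


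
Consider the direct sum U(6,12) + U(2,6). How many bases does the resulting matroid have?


Bases of a direct sum M1 + M2: |B| = |B(M1)| * |B(M2)|.
|B(U(6,12))| = C(12,6) = 924.
|B(U(2,6))| = C(6,2) = 15.
Total bases = 924 * 15 = 13860.

13860


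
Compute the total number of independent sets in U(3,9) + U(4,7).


For a direct sum, |I(M1+M2)| = |I(M1)| * |I(M2)|.
|I(U(3,9))| = sum C(9,k) for k=0..3 = 130.
|I(U(4,7))| = sum C(7,k) for k=0..4 = 99.
Total = 130 * 99 = 12870.

12870


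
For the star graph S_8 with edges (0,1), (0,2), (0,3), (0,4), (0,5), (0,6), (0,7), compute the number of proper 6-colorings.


P(tree, k) = k * (k-1)^(7) for any tree on 8 vertices.
P(6) = 6 * 5^7 = 6 * 78125 = 468750.

468750


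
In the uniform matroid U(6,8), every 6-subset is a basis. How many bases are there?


Bases of U(6,8) are all 6-element subsets of the 8-element ground set.
Number of bases = C(8,6).
(8 choose 6) = 28.

28


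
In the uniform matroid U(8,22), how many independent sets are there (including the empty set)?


Independent sets of U(8,22) are all subsets of size <= 8.
Count = C(22,0) + C(22,1) + C(22,2) + C(22,3) + C(22,4) + C(22,5) + C(22,6) + C(22,7) + C(22,8)
     = 1 + 22 + 231 + 1540 + 7315 + 26334 + 74613 + 170544 + 319770
     = 600370.

600370


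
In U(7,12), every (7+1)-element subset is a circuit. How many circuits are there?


In U(7,12), circuits are the (8)-element subsets.
Any set of 8 elements is dependent, and removing any one element gives
an independent set of size 7, so it is a minimal dependent set.
Number of circuits = C(12,8) = 495.

495


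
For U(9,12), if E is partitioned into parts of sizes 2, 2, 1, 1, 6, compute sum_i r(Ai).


r(Ai) = min(|Ai|, 9) for each part.
Sum = min(2,9) + min(2,9) + min(1,9) + min(1,9) + min(6,9)
    = 2 + 2 + 1 + 1 + 6
    = 12.

12


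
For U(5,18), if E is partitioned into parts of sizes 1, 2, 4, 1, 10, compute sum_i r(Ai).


r(Ai) = min(|Ai|, 5) for each part.
Sum = min(1,5) + min(2,5) + min(4,5) + min(1,5) + min(10,5)
    = 1 + 2 + 4 + 1 + 5
    = 13.

13


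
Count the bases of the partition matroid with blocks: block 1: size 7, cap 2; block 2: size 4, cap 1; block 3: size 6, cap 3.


A basis picks exactly ci elements from block i.
Number of bases = product of C(|Si|, ci).
= C(7,2) * C(4,1) * C(6,3)
= 21 * 4 * 20
= 1680.

1680


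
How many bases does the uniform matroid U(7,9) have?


Bases of U(7,9) are all 7-element subsets of the 9-element ground set.
Number of bases = C(9,7).
C(9,7) = 9! / (7! * 2!) = 36.

36


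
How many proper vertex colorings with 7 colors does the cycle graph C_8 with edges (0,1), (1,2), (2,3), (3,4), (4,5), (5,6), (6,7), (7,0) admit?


P(C_8, k) = (k-1)^8 + (-1)^8*(k-1).
P(7) = (6)^8 + 6
= 1679616 + 6 = 1679622.

1679622


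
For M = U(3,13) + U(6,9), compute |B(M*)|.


(M1+M2)* = M1* + M2*.
M1* = U(10,13), bases: C(13,10) = 286.
M2* = U(3,9), bases: C(9,3) = 84.
|B(M*)| = 286 * 84 = 24024.

24024


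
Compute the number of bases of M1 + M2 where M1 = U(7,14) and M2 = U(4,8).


Bases of a direct sum M1 + M2: |B| = |B(M1)| * |B(M2)|.
|B(U(7,14))| = C(14,7) = 3432.
|B(U(4,8))| = C(8,4) = 70.
Total bases = 3432 * 70 = 240240.

240240


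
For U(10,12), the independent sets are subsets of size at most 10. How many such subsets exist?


Independent sets of U(10,12) are all subsets of size <= 10.
Count = (12 choose 0) + (12 choose 1) + (12 choose 2) + (12 choose 3) + (12 choose 4) + (12 choose 5) + (12 choose 6) + (12 choose 7) + (12 choose 8) + (12 choose 9) + (12 choose 10)
     = 1 + 12 + 66 + 220 + 495 + 792 + 924 + 792 + 495 + 220 + 66
     = 4083.

4083


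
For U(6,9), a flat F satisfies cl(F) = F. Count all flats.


Flats of U(6,9): every subset of size < 6 is a flat, plus E itself.
Count = C(9,0) + C(9,1) + C(9,2) + C(9,3) + C(9,4) + C(9,5) + 1
     = 1 + 9 + 36 + 84 + 126 + 126 + 1
     = 383.

383


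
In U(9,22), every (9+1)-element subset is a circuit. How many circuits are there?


In U(9,22), circuits are the (10)-element subsets.
Any set of 10 elements is dependent, and removing any one element gives
an independent set of size 9, so it is a minimal dependent set.
Number of circuits = C(22,10) = 22! / (10! * 12!) = 646646.

646646


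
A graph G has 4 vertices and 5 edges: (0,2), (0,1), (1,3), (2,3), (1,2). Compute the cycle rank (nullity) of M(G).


Cycle rank (nullity) = |E| - r(M) = |E| - (|V| - c).
|E| = 5, |V| = 4, c = 1.
Nullity = 5 - (4 - 1) = 5 - 3 = 2.

2


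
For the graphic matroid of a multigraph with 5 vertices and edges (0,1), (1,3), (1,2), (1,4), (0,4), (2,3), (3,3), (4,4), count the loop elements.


In a graphic matroid, a loop is a self-loop edge (u,u) with rank 0.
Examining all 8 edges for self-loops...
Self-loops found: (3,3), (4,4)
Number of loops = 2.

2


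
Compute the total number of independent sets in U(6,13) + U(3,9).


For a direct sum, |I(M1+M2)| = |I(M1)| * |I(M2)|.
|I(U(6,13))| = sum C(13,k) for k=0..6 = 4096.
|I(U(3,9))| = sum C(9,k) for k=0..3 = 130.
Total = 4096 * 130 = 532480.

532480


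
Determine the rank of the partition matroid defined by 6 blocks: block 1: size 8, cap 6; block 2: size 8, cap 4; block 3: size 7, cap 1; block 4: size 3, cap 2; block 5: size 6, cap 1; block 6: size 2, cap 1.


Rank of a partition matroid = sum of min(|Si|, ci) for each block.
= min(8,6) + min(8,4) + min(7,1) + min(3,2) + min(6,1) + min(2,1)
= 6 + 4 + 1 + 2 + 1 + 1
= 15.

15


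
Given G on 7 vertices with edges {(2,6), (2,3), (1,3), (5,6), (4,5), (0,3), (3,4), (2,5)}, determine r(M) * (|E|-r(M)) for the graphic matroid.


r(M) = |V| - c = 7 - 1 = 6.
nullity = |E| - r(M) = 8 - 6 = 2.
Product = 6 * 2 = 12.

12


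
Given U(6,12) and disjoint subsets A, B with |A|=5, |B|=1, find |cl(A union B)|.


|A union B| = 5 + 1 = 6 (disjoint).
In U(6,12), cl(S) = S if |S| < 6, else cl(S) = E.
Since 6 >= 6, cl(A union B) = E.
|cl(A union B)| = 12.

12


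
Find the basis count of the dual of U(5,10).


The dual of U(r,n) is U(n-r, n) = U(5,10).
Bases of U(5,10) are all (5)-element subsets.
|B(M*)| = (10 choose 5) = 252.

252


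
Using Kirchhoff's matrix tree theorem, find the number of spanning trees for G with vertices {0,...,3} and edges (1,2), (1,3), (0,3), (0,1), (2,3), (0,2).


By Kirchhoff's matrix tree theorem, the number of spanning trees equals
the determinant of any cofactor of the Laplacian matrix L.
G has 4 vertices and 6 edges.
Computing the (3 x 3) cofactor determinant gives 16.

16


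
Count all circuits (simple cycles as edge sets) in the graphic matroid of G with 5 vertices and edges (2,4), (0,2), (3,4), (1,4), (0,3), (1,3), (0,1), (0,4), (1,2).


A circuit in a graphic matroid = edge set of a simple cycle.
G has 5 vertices and 9 edges.
Enumerating all minimal edge subsets forming cycles...
Total circuits found: 22.

22


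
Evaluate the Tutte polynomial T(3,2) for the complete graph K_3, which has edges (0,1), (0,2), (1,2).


T(K_3; x,y) = x^2 + x + y.
T(3,2) = 9 + 3 + 2 = 14.

14


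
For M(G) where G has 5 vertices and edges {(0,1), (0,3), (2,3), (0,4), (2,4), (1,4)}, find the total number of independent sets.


An independent set in a graphic matroid is an acyclic edge subset.
G has 5 vertices and 6 edges.
Enumerate all 2^6 = 64 subsets, checking for acyclicity.
Total independent sets = 52.

52


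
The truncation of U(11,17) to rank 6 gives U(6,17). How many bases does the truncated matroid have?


Truncating U(11,17) to rank 6 gives U(6,17).
Bases of U(6,17) are all 6-element subsets of 17 elements.
Number of bases = C(17,6) = 12376.

12376


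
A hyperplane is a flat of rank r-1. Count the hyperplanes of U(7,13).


Hyperplanes of U(7,13) are flats of rank 6.
In a uniform matroid, these are exactly the (6)-element subsets.
Count = C(13,6) = 13! / (6! * 7!) = 1716.

1716


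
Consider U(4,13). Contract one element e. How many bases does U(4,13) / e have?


Contracting e from U(4,13) gives U(3,12).
Bases of U(3,12) = C(12,3) = 12! / (3! * 9!) = 220.

220


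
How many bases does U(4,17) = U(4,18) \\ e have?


Deleting e from U(4,18) gives U(4,17) since n > r.
Bases of U(4,17) = (17 choose 4) = 2380.

2380


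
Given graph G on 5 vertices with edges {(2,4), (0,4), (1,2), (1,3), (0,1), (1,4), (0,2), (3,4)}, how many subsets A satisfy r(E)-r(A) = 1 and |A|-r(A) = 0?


R(x,y) = sum over A in 2^E of x^(r(E)-r(A)) * y^(|A|-r(A)).
G has 5 vertices, 8 edges. r(E) = 4.
Enumerate all 2^8 = 256 subsets.
Count subsets with r(E)-r(A)=1 and |A|-r(A)=0: 51.

51


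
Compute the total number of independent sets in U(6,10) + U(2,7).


For a direct sum, |I(M1+M2)| = |I(M1)| * |I(M2)|.
|I(U(6,10))| = sum C(10,k) for k=0..6 = 848.
|I(U(2,7))| = sum C(7,k) for k=0..2 = 29.
Total = 848 * 29 = 24592.

24592


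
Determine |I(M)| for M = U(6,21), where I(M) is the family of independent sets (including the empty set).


Independent sets of U(6,21) are all subsets of size <= 6.
Count = (21 choose 0) + (21 choose 1) + (21 choose 2) + (21 choose 3) + (21 choose 4) + (21 choose 5) + (21 choose 6)
     = 1 + 21 + 210 + 1330 + 5985 + 20349 + 54264
     = 82160.

82160


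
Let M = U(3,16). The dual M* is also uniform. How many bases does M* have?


The dual of U(r,n) is U(n-r, n) = U(13,16).
Bases of U(13,16) are all (13)-element subsets.
|B(M*)| = C(16,13) = 16! / (13! * 3!) = 560.

560


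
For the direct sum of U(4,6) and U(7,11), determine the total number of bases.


Bases of a direct sum M1 + M2: |B| = |B(M1)| * |B(M2)|.
|B(U(4,6))| = C(6,4) = 15.
|B(U(7,11))| = C(11,7) = 330.
Total bases = 15 * 330 = 4950.

4950


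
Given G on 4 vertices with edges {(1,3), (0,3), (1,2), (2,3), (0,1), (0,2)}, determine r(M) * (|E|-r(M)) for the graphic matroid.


r(M) = |V| - c = 4 - 1 = 3.
nullity = |E| - r(M) = 6 - 3 = 3.
Product = 3 * 3 = 9.

9


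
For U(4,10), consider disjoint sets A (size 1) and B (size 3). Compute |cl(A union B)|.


|A union B| = 1 + 3 = 4 (disjoint).
In U(4,10), cl(S) = S if |S| < 4, else cl(S) = E.
Since 4 >= 4, cl(A union B) = E.
|cl(A union B)| = 10.

10


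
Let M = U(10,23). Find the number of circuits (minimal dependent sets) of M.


In U(10,23), circuits are the (11)-element subsets.
Any set of 11 elements is dependent, and removing any one element gives
an independent set of size 10, so it is a minimal dependent set.
Number of circuits = C(23,11) = 23! / (11! * 12!) = 1352078.

1352078


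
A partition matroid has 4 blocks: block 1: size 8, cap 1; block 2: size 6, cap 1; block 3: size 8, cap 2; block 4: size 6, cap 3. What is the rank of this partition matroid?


Rank of a partition matroid = sum of min(|Si|, ci) for each block.
= min(8,1) + min(6,1) + min(8,2) + min(6,3)
= 1 + 1 + 2 + 3
= 7.

7


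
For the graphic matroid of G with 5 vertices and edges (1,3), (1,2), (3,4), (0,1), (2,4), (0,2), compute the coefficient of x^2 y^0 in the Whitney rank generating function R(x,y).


R(x,y) = sum over A in 2^E of x^(r(E)-r(A)) * y^(|A|-r(A)).
G has 5 vertices, 6 edges. r(E) = 4.
Enumerate all 2^6 = 64 subsets.
Count subsets with r(E)-r(A)=2 and |A|-r(A)=0: 15.

15


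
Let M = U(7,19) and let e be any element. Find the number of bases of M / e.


Contracting e from U(7,19) gives U(6,18).
Bases of U(6,18) = C(18,6) = 18! / (6! * 12!) = 18564.

18564


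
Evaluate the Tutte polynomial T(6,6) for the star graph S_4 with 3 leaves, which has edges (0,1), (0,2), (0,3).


A star on 4 vertices is a tree with 3 edges.
T(x,y) = x^(3) for any tree.
T(6,6) = 6^3 = 216.

216


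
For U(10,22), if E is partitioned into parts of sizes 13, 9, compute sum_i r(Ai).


r(Ai) = min(|Ai|, 10) for each part.
Sum = min(13,10) + min(9,10)
    = 10 + 9
    = 19.

19


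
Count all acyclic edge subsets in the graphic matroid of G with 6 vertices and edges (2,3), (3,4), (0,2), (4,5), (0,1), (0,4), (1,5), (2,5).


An independent set in a graphic matroid is an acyclic edge subset.
G has 6 vertices and 8 edges.
Enumerate all 2^8 = 256 subsets, checking for acyclicity.
Total independent sets = 194.

194


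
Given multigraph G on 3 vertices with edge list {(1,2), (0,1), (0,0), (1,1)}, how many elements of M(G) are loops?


In a graphic matroid, a loop is a self-loop edge (u,u) with rank 0.
Examining all 4 edges for self-loops...
Self-loops found: (0,0), (1,1)
Number of loops = 2.

2


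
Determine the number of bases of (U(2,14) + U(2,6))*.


(M1+M2)* = M1* + M2*.
M1* = U(12,14), bases: C(14,12) = 91.
M2* = U(4,6), bases: C(6,4) = 15.
|B(M*)| = 91 * 15 = 1365.

1365


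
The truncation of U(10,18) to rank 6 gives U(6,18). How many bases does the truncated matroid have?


Truncating U(10,18) to rank 6 gives U(6,18).
Bases of U(6,18) are all 6-element subsets of 18 elements.
Number of bases = (18 choose 6) = 18564.

18564


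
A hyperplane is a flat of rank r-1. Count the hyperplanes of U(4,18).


Hyperplanes of U(4,18) are flats of rank 3.
In a uniform matroid, these are exactly the (3)-element subsets.
Count = C(18,3) = 18! / (3! * 15!) = 816.

816


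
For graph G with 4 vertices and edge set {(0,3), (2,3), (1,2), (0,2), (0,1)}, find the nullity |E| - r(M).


Cycle rank (nullity) = |E| - r(M) = |E| - (|V| - c).
|E| = 5, |V| = 4, c = 1.
Nullity = 5 - (4 - 1) = 5 - 3 = 2.

2


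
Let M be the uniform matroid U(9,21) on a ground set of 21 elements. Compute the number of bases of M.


Bases of U(9,21) are all 9-element subsets of the 21-element ground set.
Number of bases = C(21,9).
(21 choose 9) = 293930.

293930


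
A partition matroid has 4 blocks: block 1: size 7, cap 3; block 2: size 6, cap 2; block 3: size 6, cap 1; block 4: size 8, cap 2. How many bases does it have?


A basis picks exactly ci elements from block i.
Number of bases = product of C(|Si|, ci).
= C(7,3) * C(6,2) * C(6,1) * C(8,2)
= 35 * 15 * 6 * 28
= 88200.

88200


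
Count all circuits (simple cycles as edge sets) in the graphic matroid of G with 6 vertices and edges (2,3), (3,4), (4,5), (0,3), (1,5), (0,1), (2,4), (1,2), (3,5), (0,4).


A circuit in a graphic matroid = edge set of a simple cycle.
G has 6 vertices and 10 edges.
Enumerating all minimal edge subsets forming cycles...
Total circuits found: 24.

24


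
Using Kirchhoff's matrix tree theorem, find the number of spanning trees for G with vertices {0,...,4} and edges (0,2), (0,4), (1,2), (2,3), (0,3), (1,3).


By Kirchhoff's matrix tree theorem, the number of spanning trees equals
the determinant of any cofactor of the Laplacian matrix L.
G has 5 vertices and 6 edges.
Computing the (4 x 4) cofactor determinant gives 8.

8


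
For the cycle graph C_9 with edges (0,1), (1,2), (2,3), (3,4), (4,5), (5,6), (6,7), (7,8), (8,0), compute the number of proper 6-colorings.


P(C_9, k) = (k-1)^9 + (-1)^9*(k-1).
P(6) = (5)^9 - 5
= 1953125 - 5 = 1953120.

1953120


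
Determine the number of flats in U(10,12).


Flats of U(10,12): every subset of size < 10 is a flat, plus E itself.
Count = (12 choose 0) + (12 choose 1) + (12 choose 2) + (12 choose 3) + (12 choose 4) + (12 choose 5) + (12 choose 6) + (12 choose 7) + (12 choose 8) + (12 choose 9) + 1
     = 1 + 12 + 66 + 220 + 495 + 792 + 924 + 792 + 495 + 220 + 1
     = 4018.

4018


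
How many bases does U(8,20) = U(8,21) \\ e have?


Deleting e from U(8,21) gives U(8,20) since n > r.
Bases of U(8,20) = C(20,8) = 20! / (8! * 12!) = 125970.

125970


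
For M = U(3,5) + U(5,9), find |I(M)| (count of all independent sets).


For a direct sum, |I(M1+M2)| = |I(M1)| * |I(M2)|.
|I(U(3,5))| = sum C(5,k) for k=0..3 = 26.
|I(U(5,9))| = sum C(9,k) for k=0..5 = 382.
Total = 26 * 382 = 9932.

9932


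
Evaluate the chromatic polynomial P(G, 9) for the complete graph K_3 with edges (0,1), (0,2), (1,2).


P(K_3, k) = k(k-1)(k-2)...(k-2).
P(9) = (9) * (8) * (7) = 504.

504


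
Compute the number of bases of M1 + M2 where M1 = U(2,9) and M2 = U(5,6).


Bases of a direct sum M1 + M2: |B| = |B(M1)| * |B(M2)|.
|B(U(2,9))| = C(9,2) = 36.
|B(U(5,6))| = C(6,5) = 6.
Total bases = 36 * 6 = 216.

216


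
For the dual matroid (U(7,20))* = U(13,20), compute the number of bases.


The dual of U(r,n) is U(n-r, n) = U(13,20).
Bases of U(13,20) are all (13)-element subsets.
|B(M*)| = C(20,13) = 20! / (13! * 7!) = 77520.

77520


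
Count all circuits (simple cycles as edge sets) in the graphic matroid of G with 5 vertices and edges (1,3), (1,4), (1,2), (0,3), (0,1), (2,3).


A circuit in a graphic matroid = edge set of a simple cycle.
G has 5 vertices and 6 edges.
Enumerating all minimal edge subsets forming cycles...
Total circuits found: 3.

3


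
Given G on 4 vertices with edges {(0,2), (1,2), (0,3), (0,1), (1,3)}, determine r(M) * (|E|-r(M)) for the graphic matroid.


r(M) = |V| - c = 4 - 1 = 3.
nullity = |E| - r(M) = 5 - 3 = 2.
Product = 3 * 2 = 6.

6


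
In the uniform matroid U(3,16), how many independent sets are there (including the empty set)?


Independent sets of U(3,16) are all subsets of size <= 3.
Count = C(16,0) + C(16,1) + C(16,2) + C(16,3)
     = 1 + 16 + 120 + 560
     = 697.

697


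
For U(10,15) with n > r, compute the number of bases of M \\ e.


Deleting e from U(10,15) gives U(10,14) since n > r.
Bases of U(10,14) = (14 choose 10) = 1001.

1001


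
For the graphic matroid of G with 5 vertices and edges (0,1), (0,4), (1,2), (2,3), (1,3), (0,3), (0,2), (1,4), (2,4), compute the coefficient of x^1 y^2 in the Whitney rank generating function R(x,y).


R(x,y) = sum over A in 2^E of x^(r(E)-r(A)) * y^(|A|-r(A)).
G has 5 vertices, 9 edges. r(E) = 4.
Enumerate all 2^9 = 512 subsets.
Count subsets with r(E)-r(A)=1 and |A|-r(A)=2: 15.

15


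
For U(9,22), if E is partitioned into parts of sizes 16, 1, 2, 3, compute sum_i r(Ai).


r(Ai) = min(|Ai|, 9) for each part.
Sum = min(16,9) + min(1,9) + min(2,9) + min(3,9)
    = 9 + 1 + 2 + 3
    = 15.

15


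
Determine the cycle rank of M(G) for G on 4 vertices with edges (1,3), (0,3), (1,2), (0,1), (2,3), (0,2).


Cycle rank (nullity) = |E| - r(M) = |E| - (|V| - c).
|E| = 6, |V| = 4, c = 1.
Nullity = 6 - (4 - 1) = 6 - 3 = 3.

3


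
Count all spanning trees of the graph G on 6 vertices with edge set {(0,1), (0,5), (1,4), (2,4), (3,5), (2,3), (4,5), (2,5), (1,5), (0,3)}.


By Kirchhoff's matrix tree theorem, the number of spanning trees equals
the determinant of any cofactor of the Laplacian matrix L.
G has 6 vertices and 10 edges.
Computing the (5 x 5) cofactor determinant gives 121.

121


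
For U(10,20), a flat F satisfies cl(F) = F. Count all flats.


Flats of U(10,20): every subset of size < 10 is a flat, plus E itself.
Count = (20 choose 0) + (20 choose 1) + (20 choose 2) + (20 choose 3) + (20 choose 4) + (20 choose 5) + (20 choose 6) + (20 choose 7) + (20 choose 8) + (20 choose 9) + 1
     = 1 + 20 + 190 + 1140 + 4845 + 15504 + 38760 + 77520 + 125970 + 167960 + 1
     = 431911.

431911


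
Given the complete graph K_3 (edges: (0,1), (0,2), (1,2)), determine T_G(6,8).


T(K_3; x,y) = x^2 + x + y.
T(6,8) = 36 + 6 + 8 = 50.

50


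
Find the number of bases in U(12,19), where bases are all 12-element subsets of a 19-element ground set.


Bases of U(12,19) are all 12-element subsets of the 19-element ground set.
Number of bases = C(19,12).
C(19,12) = 50388.

50388


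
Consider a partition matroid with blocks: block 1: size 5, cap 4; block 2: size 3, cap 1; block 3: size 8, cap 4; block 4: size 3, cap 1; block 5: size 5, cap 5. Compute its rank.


Rank of a partition matroid = sum of min(|Si|, ci) for each block.
= min(5,4) + min(3,1) + min(8,4) + min(3,1) + min(5,5)
= 4 + 1 + 4 + 1 + 5
= 15.

15


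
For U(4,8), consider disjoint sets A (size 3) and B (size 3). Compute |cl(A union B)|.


|A union B| = 3 + 3 = 6 (disjoint).
In U(4,8), cl(S) = S if |S| < 4, else cl(S) = E.
Since 6 >= 4, cl(A union B) = E.
|cl(A union B)| = 8.

8


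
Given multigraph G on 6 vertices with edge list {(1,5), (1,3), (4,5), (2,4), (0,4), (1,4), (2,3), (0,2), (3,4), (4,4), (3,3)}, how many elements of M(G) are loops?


In a graphic matroid, a loop is a self-loop edge (u,u) with rank 0.
Examining all 11 edges for self-loops...
Self-loops found: (4,4), (3,3)
Number of loops = 2.

2


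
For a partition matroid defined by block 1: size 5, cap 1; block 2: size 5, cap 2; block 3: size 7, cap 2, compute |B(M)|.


A basis picks exactly ci elements from block i.
Number of bases = product of C(|Si|, ci).
= C(5,1) * C(5,2) * C(7,2)
= 5 * 10 * 21
= 1050.

1050


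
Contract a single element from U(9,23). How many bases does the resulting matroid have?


Contracting e from U(9,23) gives U(8,22).
Bases of U(8,22) = (22 choose 8) = 319770.

319770


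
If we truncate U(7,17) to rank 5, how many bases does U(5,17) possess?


Truncating U(7,17) to rank 5 gives U(5,17).
Bases of U(5,17) are all 5-element subsets of 17 elements.
Number of bases = (17 choose 5) = 6188.

6188


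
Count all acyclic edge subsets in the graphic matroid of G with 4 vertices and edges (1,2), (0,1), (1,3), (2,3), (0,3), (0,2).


An independent set in a graphic matroid is an acyclic edge subset.
G has 4 vertices and 6 edges.
Enumerate all 2^6 = 64 subsets, checking for acyclicity.
Total independent sets = 38.

38


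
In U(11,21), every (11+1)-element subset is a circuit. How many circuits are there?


In U(11,21), circuits are the (12)-element subsets.
Any set of 12 elements is dependent, and removing any one element gives
an independent set of size 11, so it is a minimal dependent set.
Number of circuits = C(21,12) = 21! / (12! * 9!) = 293930.

293930


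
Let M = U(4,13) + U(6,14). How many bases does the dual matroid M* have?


(M1+M2)* = M1* + M2*.
M1* = U(9,13), bases: C(13,9) = 715.
M2* = U(8,14), bases: C(14,8) = 3003.
|B(M*)| = 715 * 3003 = 2147145.

2147145


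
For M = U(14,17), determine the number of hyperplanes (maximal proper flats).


Hyperplanes of U(14,17) are flats of rank 13.
In a uniform matroid, these are exactly the (13)-element subsets.
Count = C(17,13) = 2380.

2380


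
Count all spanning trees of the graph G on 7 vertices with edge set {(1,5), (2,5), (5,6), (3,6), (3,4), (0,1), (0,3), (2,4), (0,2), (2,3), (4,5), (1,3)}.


By Kirchhoff's matrix tree theorem, the number of spanning trees equals
the determinant of any cofactor of the Laplacian matrix L.
G has 7 vertices and 12 edges.
Computing the (6 x 6) cofactor determinant gives 339.

339


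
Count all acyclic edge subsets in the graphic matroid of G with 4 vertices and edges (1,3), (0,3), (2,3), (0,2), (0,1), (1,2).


An independent set in a graphic matroid is an acyclic edge subset.
G has 4 vertices and 6 edges.
Enumerate all 2^6 = 64 subsets, checking for acyclicity.
Total independent sets = 38.

38


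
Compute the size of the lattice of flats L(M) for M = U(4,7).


Flats of U(4,7): every subset of size < 4 is a flat, plus E itself.
Count = (7 choose 0) + (7 choose 1) + (7 choose 2) + (7 choose 3) + 1
     = 1 + 7 + 21 + 35 + 1
     = 65.

65


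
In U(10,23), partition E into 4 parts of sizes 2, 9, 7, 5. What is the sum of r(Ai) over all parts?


r(Ai) = min(|Ai|, 10) for each part.
Sum = min(2,10) + min(9,10) + min(7,10) + min(5,10)
    = 2 + 9 + 7 + 5
    = 23.

23


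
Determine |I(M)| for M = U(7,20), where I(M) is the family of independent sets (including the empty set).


Independent sets of U(7,20) are all subsets of size <= 7.
Count = C(20,0) + C(20,1) + C(20,2) + C(20,3) + C(20,4) + C(20,5) + C(20,6) + C(20,7)
     = 1 + 20 + 190 + 1140 + 4845 + 15504 + 38760 + 77520
     = 137980.

137980


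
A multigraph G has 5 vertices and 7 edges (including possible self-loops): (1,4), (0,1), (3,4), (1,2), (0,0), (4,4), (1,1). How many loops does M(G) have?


In a graphic matroid, a loop is a self-loop edge (u,u) with rank 0.
Examining all 7 edges for self-loops...
Self-loops found: (0,0), (4,4), (1,1)
Number of loops = 3.

3


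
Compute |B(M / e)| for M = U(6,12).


Contracting e from U(6,12) gives U(5,11).
Bases of U(5,11) = C(11,5) = 462.

462


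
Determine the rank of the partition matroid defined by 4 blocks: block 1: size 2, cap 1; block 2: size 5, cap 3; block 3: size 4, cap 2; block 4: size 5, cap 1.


Rank of a partition matroid = sum of min(|Si|, ci) for each block.
= min(2,1) + min(5,3) + min(4,2) + min(5,1)
= 1 + 3 + 2 + 1
= 7.

7


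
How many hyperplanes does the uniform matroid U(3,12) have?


Hyperplanes of U(3,12) are flats of rank 2.
In a uniform matroid, these are exactly the (2)-element subsets.
Count = C(12,2) = (12 * 11) / (1 * 2) = 66.

66


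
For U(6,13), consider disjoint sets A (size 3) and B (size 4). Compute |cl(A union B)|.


|A union B| = 3 + 4 = 7 (disjoint).
In U(6,13), cl(S) = S if |S| < 6, else cl(S) = E.
Since 7 >= 6, cl(A union B) = E.
|cl(A union B)| = 13.

13


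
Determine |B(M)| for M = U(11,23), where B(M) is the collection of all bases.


Bases of U(11,23) are all 11-element subsets of the 23-element ground set.
Number of bases = C(23,11).
(23 choose 11) = 1352078.

1352078


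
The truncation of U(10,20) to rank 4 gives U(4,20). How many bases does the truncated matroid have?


Truncating U(10,20) to rank 4 gives U(4,20).
Bases of U(4,20) are all 4-element subsets of 20 elements.
Number of bases = C(20,4) = (20 * 19 * 18 * 17) / (1 * 2 * 3 * 4) = 4845.

4845


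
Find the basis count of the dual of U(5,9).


The dual of U(r,n) is U(n-r, n) = U(4,9).
Bases of U(4,9) are all (4)-element subsets.
|B(M*)| = (9 choose 4) = 126.

126


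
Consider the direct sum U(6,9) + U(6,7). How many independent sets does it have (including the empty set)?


For a direct sum, |I(M1+M2)| = |I(M1)| * |I(M2)|.
|I(U(6,9))| = sum C(9,k) for k=0..6 = 466.
|I(U(6,7))| = sum C(7,k) for k=0..6 = 127.
Total = 466 * 127 = 59182.

59182


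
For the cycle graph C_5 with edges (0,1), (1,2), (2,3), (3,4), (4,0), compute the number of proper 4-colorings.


P(C_5, k) = (k-1)^5 + (-1)^5*(k-1).
P(4) = (3)^5 - 3
= 243 - 3 = 240.

240


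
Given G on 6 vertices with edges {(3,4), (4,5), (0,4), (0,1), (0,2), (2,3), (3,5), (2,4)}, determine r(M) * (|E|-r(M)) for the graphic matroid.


r(M) = |V| - c = 6 - 1 = 5.
nullity = |E| - r(M) = 8 - 5 = 3.
Product = 5 * 3 = 15.

15


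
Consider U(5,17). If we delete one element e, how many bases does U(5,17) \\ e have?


Deleting e from U(5,17) gives U(5,16) since n > r.
Bases of U(5,16) = C(16,5) = 4368.

4368


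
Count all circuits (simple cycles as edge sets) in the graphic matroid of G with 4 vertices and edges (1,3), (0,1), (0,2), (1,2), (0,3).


A circuit in a graphic matroid = edge set of a simple cycle.
G has 4 vertices and 5 edges.
Enumerating all minimal edge subsets forming cycles...
Total circuits found: 3.

3


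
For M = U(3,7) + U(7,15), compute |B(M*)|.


(M1+M2)* = M1* + M2*.
M1* = U(4,7), bases: C(7,4) = 35.
M2* = U(8,15), bases: C(15,8) = 6435.
|B(M*)| = 35 * 6435 = 225225.

225225


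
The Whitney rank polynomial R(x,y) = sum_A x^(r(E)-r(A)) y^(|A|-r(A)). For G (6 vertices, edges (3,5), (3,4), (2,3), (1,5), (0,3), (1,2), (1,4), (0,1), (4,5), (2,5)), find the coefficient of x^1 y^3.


R(x,y) = sum over A in 2^E of x^(r(E)-r(A)) * y^(|A|-r(A)).
G has 6 vertices, 10 edges. r(E) = 5.
Enumerate all 2^10 = 1024 subsets.
Count subsets with r(E)-r(A)=1 and |A|-r(A)=3: 10.

10


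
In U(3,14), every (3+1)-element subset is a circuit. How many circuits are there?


In U(3,14), circuits are the (4)-element subsets.
Any set of 4 elements is dependent, and removing any one element gives
an independent set of size 3, so it is a minimal dependent set.
Number of circuits = C(14,4) = 14! / (4! * 10!) = 1001.

1001


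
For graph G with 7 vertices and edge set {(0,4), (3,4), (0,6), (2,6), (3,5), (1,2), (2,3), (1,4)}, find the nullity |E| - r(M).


Cycle rank (nullity) = |E| - r(M) = |E| - (|V| - c).
|E| = 8, |V| = 7, c = 1.
Nullity = 8 - (7 - 1) = 8 - 6 = 2.

2


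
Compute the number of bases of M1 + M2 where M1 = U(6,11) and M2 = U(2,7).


Bases of a direct sum M1 + M2: |B| = |B(M1)| * |B(M2)|.
|B(U(6,11))| = C(11,6) = 462.
|B(U(2,7))| = C(7,2) = 21.
Total bases = 462 * 21 = 9702.

9702


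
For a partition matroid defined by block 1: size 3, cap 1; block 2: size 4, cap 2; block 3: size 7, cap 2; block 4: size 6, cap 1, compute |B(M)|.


A basis picks exactly ci elements from block i.
Number of bases = product of C(|Si|, ci).
= C(3,1) * C(4,2) * C(7,2) * C(6,1)
= 3 * 6 * 21 * 6
= 2268.

2268


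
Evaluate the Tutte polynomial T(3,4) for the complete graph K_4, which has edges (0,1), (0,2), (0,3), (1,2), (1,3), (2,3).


T(K_4; x,y) = x^3 + 3x^2 + 4xy + 2x + y^3 + 3y^2 + 2y.
Substituting x=3, y=4:
= 27 + 27 + 48 + 6 + 64 + 48 + 8
= 228.

228


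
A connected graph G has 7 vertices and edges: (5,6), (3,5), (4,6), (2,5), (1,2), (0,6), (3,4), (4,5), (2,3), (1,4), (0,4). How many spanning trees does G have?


By Kirchhoff's matrix tree theorem, the number of spanning trees equals
the determinant of any cofactor of the Laplacian matrix L.
G has 7 vertices and 11 edges.
Computing the (6 x 6) cofactor determinant gives 159.

159


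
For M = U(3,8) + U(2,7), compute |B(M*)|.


(M1+M2)* = M1* + M2*.
M1* = U(5,8), bases: C(8,5) = 56.
M2* = U(5,7), bases: C(7,5) = 21.
|B(M*)| = 56 * 21 = 1176.

1176


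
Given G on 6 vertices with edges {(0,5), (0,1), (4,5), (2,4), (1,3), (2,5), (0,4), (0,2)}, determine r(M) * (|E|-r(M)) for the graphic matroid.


r(M) = |V| - c = 6 - 1 = 5.
nullity = |E| - r(M) = 8 - 5 = 3.
Product = 5 * 3 = 15.

15


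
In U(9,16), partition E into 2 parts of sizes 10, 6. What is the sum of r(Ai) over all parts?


r(Ai) = min(|Ai|, 9) for each part.
Sum = min(10,9) + min(6,9)
    = 9 + 6
    = 15.

15


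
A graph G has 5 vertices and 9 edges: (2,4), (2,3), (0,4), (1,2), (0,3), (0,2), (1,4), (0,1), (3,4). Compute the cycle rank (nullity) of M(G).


Cycle rank (nullity) = |E| - r(M) = |E| - (|V| - c).
|E| = 9, |V| = 5, c = 1.
Nullity = 9 - (5 - 1) = 9 - 4 = 5.

5


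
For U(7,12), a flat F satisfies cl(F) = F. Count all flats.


Flats of U(7,12): every subset of size < 7 is a flat, plus E itself.
Count = (12 choose 0) + (12 choose 1) + (12 choose 2) + (12 choose 3) + (12 choose 4) + (12 choose 5) + (12 choose 6) + 1
     = 1 + 12 + 66 + 220 + 495 + 792 + 924 + 1
     = 2511.

2511


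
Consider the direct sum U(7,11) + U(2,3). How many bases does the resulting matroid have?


Bases of a direct sum M1 + M2: |B| = |B(M1)| * |B(M2)|.
|B(U(7,11))| = C(11,7) = 330.
|B(U(2,3))| = C(3,2) = 3.
Total bases = 330 * 3 = 990.

990


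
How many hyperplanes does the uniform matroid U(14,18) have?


Hyperplanes of U(14,18) are flats of rank 13.
In a uniform matroid, these are exactly the (13)-element subsets.
Count = C(18,13) = 8568.

8568


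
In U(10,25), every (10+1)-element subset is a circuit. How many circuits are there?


In U(10,25), circuits are the (11)-element subsets.
Any set of 11 elements is dependent, and removing any one element gives
an independent set of size 10, so it is a minimal dependent set.
Number of circuits = C(25,11) = 25! / (11! * 14!) = 4457400.

4457400


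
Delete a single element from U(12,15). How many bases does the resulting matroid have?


Deleting e from U(12,15) gives U(12,14) since n > r.
Bases of U(12,14) = C(14,12) = 91.

91


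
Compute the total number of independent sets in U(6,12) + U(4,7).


For a direct sum, |I(M1+M2)| = |I(M1)| * |I(M2)|.
|I(U(6,12))| = sum C(12,k) for k=0..6 = 2510.
|I(U(4,7))| = sum C(7,k) for k=0..4 = 99.
Total = 2510 * 99 = 248490.

248490


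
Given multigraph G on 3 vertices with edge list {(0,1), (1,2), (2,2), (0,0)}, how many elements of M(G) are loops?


In a graphic matroid, a loop is a self-loop edge (u,u) with rank 0.
Examining all 4 edges for self-loops...
Self-loops found: (2,2), (0,0)
Number of loops = 2.

2


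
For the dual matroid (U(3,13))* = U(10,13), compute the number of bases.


The dual of U(r,n) is U(n-r, n) = U(10,13).
Bases of U(10,13) are all (10)-element subsets.
|B(M*)| = C(13,10) = 13! / (10! * 3!) = 286.

286


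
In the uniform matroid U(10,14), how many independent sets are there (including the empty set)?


Independent sets of U(10,14) are all subsets of size <= 10.
Count = (14 choose 0) + (14 choose 1) + (14 choose 2) + (14 choose 3) + (14 choose 4) + (14 choose 5) + (14 choose 6) + (14 choose 7) + (14 choose 8) + (14 choose 9) + (14 choose 10)
     = 1 + 14 + 91 + 364 + 1001 + 2002 + 3003 + 3432 + 3003 + 2002 + 1001
     = 15914.

15914


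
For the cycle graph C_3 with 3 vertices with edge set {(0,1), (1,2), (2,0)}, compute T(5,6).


T(C_3; x,y) = x + x^2 + ... + x^(2) + y.
T(5,6) = 5^1 + 5^2 + 6
= 5 + 25 + 6
= 36.

36


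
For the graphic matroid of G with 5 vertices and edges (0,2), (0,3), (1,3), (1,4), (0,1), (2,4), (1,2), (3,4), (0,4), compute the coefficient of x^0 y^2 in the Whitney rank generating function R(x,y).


R(x,y) = sum over A in 2^E of x^(r(E)-r(A)) * y^(|A|-r(A)).
G has 5 vertices, 9 edges. r(E) = 4.
Enumerate all 2^9 = 512 subsets.
Count subsets with r(E)-r(A)=0 and |A|-r(A)=2: 82.

82
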